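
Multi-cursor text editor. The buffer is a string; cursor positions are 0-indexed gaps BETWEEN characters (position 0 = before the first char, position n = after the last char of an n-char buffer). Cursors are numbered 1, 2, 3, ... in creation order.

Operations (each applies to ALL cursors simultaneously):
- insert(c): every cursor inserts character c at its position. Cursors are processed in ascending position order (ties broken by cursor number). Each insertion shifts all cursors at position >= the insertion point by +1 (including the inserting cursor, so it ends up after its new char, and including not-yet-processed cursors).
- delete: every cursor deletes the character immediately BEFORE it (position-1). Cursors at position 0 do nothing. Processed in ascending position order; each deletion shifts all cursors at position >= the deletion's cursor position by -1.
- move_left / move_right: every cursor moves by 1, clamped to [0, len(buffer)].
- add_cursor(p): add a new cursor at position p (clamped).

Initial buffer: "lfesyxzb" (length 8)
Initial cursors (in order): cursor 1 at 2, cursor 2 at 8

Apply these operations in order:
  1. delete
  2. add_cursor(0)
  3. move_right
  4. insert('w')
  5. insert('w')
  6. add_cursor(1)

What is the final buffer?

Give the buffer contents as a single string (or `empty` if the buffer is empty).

Answer: lwwewwsyxzww

Derivation:
After op 1 (delete): buffer="lesyxz" (len 6), cursors c1@1 c2@6, authorship ......
After op 2 (add_cursor(0)): buffer="lesyxz" (len 6), cursors c3@0 c1@1 c2@6, authorship ......
After op 3 (move_right): buffer="lesyxz" (len 6), cursors c3@1 c1@2 c2@6, authorship ......
After op 4 (insert('w')): buffer="lwewsyxzw" (len 9), cursors c3@2 c1@4 c2@9, authorship .3.1....2
After op 5 (insert('w')): buffer="lwwewwsyxzww" (len 12), cursors c3@3 c1@6 c2@12, authorship .33.11....22
After op 6 (add_cursor(1)): buffer="lwwewwsyxzww" (len 12), cursors c4@1 c3@3 c1@6 c2@12, authorship .33.11....22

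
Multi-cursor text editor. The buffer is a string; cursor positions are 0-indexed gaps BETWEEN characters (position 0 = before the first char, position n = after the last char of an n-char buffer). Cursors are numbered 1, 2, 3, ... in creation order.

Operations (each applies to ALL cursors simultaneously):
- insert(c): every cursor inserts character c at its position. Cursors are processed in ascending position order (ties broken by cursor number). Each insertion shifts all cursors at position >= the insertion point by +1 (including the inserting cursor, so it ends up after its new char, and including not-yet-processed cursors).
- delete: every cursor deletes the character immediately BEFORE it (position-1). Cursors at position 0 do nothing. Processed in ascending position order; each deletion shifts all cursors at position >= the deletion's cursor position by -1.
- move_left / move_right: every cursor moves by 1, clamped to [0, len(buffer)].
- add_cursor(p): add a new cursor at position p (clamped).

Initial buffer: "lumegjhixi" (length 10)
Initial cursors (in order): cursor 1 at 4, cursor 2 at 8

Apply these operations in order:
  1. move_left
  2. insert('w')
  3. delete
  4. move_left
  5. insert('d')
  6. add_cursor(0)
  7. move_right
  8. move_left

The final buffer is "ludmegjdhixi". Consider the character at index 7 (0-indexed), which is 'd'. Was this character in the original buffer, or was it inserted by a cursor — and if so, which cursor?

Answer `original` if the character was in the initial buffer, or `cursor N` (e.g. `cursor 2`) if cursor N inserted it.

Answer: cursor 2

Derivation:
After op 1 (move_left): buffer="lumegjhixi" (len 10), cursors c1@3 c2@7, authorship ..........
After op 2 (insert('w')): buffer="lumwegjhwixi" (len 12), cursors c1@4 c2@9, authorship ...1....2...
After op 3 (delete): buffer="lumegjhixi" (len 10), cursors c1@3 c2@7, authorship ..........
After op 4 (move_left): buffer="lumegjhixi" (len 10), cursors c1@2 c2@6, authorship ..........
After op 5 (insert('d')): buffer="ludmegjdhixi" (len 12), cursors c1@3 c2@8, authorship ..1....2....
After op 6 (add_cursor(0)): buffer="ludmegjdhixi" (len 12), cursors c3@0 c1@3 c2@8, authorship ..1....2....
After op 7 (move_right): buffer="ludmegjdhixi" (len 12), cursors c3@1 c1@4 c2@9, authorship ..1....2....
After op 8 (move_left): buffer="ludmegjdhixi" (len 12), cursors c3@0 c1@3 c2@8, authorship ..1....2....
Authorship (.=original, N=cursor N): . . 1 . . . . 2 . . . .
Index 7: author = 2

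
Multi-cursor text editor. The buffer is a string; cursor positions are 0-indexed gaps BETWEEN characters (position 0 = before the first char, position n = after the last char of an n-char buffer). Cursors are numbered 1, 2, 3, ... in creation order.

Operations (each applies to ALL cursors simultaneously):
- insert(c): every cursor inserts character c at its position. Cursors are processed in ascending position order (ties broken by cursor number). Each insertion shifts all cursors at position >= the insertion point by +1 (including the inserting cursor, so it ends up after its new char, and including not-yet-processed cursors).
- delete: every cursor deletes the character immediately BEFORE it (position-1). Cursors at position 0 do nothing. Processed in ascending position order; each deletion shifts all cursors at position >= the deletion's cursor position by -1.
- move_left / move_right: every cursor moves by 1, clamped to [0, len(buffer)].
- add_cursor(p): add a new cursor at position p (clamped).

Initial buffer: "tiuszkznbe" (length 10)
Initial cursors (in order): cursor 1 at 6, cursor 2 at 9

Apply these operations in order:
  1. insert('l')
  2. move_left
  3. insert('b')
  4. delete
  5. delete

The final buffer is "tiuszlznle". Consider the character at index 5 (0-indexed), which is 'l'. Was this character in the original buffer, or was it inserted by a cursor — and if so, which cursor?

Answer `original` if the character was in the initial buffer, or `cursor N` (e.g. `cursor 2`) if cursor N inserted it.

After op 1 (insert('l')): buffer="tiuszklznble" (len 12), cursors c1@7 c2@11, authorship ......1...2.
After op 2 (move_left): buffer="tiuszklznble" (len 12), cursors c1@6 c2@10, authorship ......1...2.
After op 3 (insert('b')): buffer="tiuszkblznbble" (len 14), cursors c1@7 c2@12, authorship ......11...22.
After op 4 (delete): buffer="tiuszklznble" (len 12), cursors c1@6 c2@10, authorship ......1...2.
After op 5 (delete): buffer="tiuszlznle" (len 10), cursors c1@5 c2@8, authorship .....1..2.
Authorship (.=original, N=cursor N): . . . . . 1 . . 2 .
Index 5: author = 1

Answer: cursor 1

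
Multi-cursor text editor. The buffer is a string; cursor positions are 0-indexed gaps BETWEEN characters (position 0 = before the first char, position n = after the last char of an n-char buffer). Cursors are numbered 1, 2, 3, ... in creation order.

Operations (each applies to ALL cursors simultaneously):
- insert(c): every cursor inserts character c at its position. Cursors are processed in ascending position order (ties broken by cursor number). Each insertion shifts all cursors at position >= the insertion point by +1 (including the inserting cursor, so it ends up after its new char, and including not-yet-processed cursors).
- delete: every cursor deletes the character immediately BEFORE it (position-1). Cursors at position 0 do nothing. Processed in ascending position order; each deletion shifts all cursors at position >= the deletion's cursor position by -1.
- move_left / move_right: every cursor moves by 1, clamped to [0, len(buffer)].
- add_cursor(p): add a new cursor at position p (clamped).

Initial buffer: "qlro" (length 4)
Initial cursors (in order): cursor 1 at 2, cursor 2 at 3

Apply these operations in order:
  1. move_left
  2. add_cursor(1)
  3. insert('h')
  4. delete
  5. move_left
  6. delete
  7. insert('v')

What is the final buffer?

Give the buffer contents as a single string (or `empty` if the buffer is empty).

After op 1 (move_left): buffer="qlro" (len 4), cursors c1@1 c2@2, authorship ....
After op 2 (add_cursor(1)): buffer="qlro" (len 4), cursors c1@1 c3@1 c2@2, authorship ....
After op 3 (insert('h')): buffer="qhhlhro" (len 7), cursors c1@3 c3@3 c2@5, authorship .13.2..
After op 4 (delete): buffer="qlro" (len 4), cursors c1@1 c3@1 c2@2, authorship ....
After op 5 (move_left): buffer="qlro" (len 4), cursors c1@0 c3@0 c2@1, authorship ....
After op 6 (delete): buffer="lro" (len 3), cursors c1@0 c2@0 c3@0, authorship ...
After op 7 (insert('v')): buffer="vvvlro" (len 6), cursors c1@3 c2@3 c3@3, authorship 123...

Answer: vvvlro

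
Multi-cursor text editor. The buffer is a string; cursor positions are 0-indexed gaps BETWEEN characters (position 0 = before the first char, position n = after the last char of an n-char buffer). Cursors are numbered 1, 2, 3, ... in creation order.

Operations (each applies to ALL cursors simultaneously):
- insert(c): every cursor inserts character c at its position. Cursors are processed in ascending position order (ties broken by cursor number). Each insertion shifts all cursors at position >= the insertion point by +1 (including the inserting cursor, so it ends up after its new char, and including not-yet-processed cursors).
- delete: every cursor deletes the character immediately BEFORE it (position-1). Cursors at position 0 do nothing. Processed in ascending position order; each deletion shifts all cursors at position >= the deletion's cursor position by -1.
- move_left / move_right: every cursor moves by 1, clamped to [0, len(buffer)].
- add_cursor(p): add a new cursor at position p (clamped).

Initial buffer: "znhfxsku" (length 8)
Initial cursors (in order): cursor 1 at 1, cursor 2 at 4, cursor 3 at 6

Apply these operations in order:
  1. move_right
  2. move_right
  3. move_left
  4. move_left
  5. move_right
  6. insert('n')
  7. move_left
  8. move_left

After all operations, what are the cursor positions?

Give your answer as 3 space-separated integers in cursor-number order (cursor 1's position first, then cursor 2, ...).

Answer: 1 5 8

Derivation:
After op 1 (move_right): buffer="znhfxsku" (len 8), cursors c1@2 c2@5 c3@7, authorship ........
After op 2 (move_right): buffer="znhfxsku" (len 8), cursors c1@3 c2@6 c3@8, authorship ........
After op 3 (move_left): buffer="znhfxsku" (len 8), cursors c1@2 c2@5 c3@7, authorship ........
After op 4 (move_left): buffer="znhfxsku" (len 8), cursors c1@1 c2@4 c3@6, authorship ........
After op 5 (move_right): buffer="znhfxsku" (len 8), cursors c1@2 c2@5 c3@7, authorship ........
After op 6 (insert('n')): buffer="znnhfxnsknu" (len 11), cursors c1@3 c2@7 c3@10, authorship ..1...2..3.
After op 7 (move_left): buffer="znnhfxnsknu" (len 11), cursors c1@2 c2@6 c3@9, authorship ..1...2..3.
After op 8 (move_left): buffer="znnhfxnsknu" (len 11), cursors c1@1 c2@5 c3@8, authorship ..1...2..3.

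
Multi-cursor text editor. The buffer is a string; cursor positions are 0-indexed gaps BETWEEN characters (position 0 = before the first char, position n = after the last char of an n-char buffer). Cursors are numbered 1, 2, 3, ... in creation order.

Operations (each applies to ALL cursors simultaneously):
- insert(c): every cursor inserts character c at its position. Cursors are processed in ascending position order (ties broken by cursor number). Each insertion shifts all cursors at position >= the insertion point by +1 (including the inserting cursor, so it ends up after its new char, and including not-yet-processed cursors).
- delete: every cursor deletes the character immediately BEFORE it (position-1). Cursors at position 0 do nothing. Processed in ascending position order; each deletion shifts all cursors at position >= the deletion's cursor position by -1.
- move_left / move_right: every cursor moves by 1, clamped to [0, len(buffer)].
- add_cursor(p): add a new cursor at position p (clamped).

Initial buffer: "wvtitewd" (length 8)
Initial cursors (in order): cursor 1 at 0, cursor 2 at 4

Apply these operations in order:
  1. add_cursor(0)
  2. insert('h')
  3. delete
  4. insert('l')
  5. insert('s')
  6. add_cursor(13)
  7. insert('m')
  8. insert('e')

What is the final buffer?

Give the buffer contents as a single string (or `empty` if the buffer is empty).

Answer: llssmmeewvtilsmetewmed

Derivation:
After op 1 (add_cursor(0)): buffer="wvtitewd" (len 8), cursors c1@0 c3@0 c2@4, authorship ........
After op 2 (insert('h')): buffer="hhwvtihtewd" (len 11), cursors c1@2 c3@2 c2@7, authorship 13....2....
After op 3 (delete): buffer="wvtitewd" (len 8), cursors c1@0 c3@0 c2@4, authorship ........
After op 4 (insert('l')): buffer="llwvtiltewd" (len 11), cursors c1@2 c3@2 c2@7, authorship 13....2....
After op 5 (insert('s')): buffer="llsswvtilstewd" (len 14), cursors c1@4 c3@4 c2@10, authorship 1313....22....
After op 6 (add_cursor(13)): buffer="llsswvtilstewd" (len 14), cursors c1@4 c3@4 c2@10 c4@13, authorship 1313....22....
After op 7 (insert('m')): buffer="llssmmwvtilsmtewmd" (len 18), cursors c1@6 c3@6 c2@13 c4@17, authorship 131313....222...4.
After op 8 (insert('e')): buffer="llssmmeewvtilsmetewmed" (len 22), cursors c1@8 c3@8 c2@16 c4@21, authorship 13131313....2222...44.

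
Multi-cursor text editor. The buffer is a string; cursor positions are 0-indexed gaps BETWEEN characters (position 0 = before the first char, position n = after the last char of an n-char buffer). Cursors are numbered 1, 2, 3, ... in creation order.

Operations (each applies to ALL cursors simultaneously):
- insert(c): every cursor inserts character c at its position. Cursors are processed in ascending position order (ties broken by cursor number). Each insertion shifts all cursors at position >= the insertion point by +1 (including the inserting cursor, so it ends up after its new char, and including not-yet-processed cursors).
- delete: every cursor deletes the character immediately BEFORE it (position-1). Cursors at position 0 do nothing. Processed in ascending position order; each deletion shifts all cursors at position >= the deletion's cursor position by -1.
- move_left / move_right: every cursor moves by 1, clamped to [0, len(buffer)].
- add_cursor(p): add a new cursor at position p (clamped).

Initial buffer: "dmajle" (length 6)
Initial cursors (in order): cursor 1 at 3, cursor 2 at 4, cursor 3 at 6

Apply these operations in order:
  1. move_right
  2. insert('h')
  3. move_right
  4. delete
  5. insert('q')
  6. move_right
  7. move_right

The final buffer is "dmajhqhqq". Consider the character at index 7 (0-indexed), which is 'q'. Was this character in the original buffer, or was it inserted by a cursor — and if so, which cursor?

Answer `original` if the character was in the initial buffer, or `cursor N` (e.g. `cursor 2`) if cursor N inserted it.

After op 1 (move_right): buffer="dmajle" (len 6), cursors c1@4 c2@5 c3@6, authorship ......
After op 2 (insert('h')): buffer="dmajhlheh" (len 9), cursors c1@5 c2@7 c3@9, authorship ....1.2.3
After op 3 (move_right): buffer="dmajhlheh" (len 9), cursors c1@6 c2@8 c3@9, authorship ....1.2.3
After op 4 (delete): buffer="dmajhh" (len 6), cursors c1@5 c2@6 c3@6, authorship ....12
After op 5 (insert('q')): buffer="dmajhqhqq" (len 9), cursors c1@6 c2@9 c3@9, authorship ....11223
After op 6 (move_right): buffer="dmajhqhqq" (len 9), cursors c1@7 c2@9 c3@9, authorship ....11223
After op 7 (move_right): buffer="dmajhqhqq" (len 9), cursors c1@8 c2@9 c3@9, authorship ....11223
Authorship (.=original, N=cursor N): . . . . 1 1 2 2 3
Index 7: author = 2

Answer: cursor 2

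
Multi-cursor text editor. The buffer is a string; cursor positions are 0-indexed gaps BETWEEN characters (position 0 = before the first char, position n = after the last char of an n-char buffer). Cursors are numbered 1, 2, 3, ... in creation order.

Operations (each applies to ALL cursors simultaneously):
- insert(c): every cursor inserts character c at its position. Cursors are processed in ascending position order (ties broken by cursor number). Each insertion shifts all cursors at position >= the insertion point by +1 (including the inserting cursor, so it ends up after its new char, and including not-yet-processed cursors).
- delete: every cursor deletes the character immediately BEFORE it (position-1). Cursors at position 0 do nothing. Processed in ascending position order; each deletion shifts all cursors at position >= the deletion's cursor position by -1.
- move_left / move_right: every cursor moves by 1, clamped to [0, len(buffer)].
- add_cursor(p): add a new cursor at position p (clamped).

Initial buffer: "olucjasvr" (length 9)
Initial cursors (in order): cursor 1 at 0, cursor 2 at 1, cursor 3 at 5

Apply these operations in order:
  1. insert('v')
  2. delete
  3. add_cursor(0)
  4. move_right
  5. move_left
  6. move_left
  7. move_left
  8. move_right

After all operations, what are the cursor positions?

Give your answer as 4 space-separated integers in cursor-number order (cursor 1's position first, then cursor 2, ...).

Answer: 1 1 4 1

Derivation:
After op 1 (insert('v')): buffer="vovlucjvasvr" (len 12), cursors c1@1 c2@3 c3@8, authorship 1.2....3....
After op 2 (delete): buffer="olucjasvr" (len 9), cursors c1@0 c2@1 c3@5, authorship .........
After op 3 (add_cursor(0)): buffer="olucjasvr" (len 9), cursors c1@0 c4@0 c2@1 c3@5, authorship .........
After op 4 (move_right): buffer="olucjasvr" (len 9), cursors c1@1 c4@1 c2@2 c3@6, authorship .........
After op 5 (move_left): buffer="olucjasvr" (len 9), cursors c1@0 c4@0 c2@1 c3@5, authorship .........
After op 6 (move_left): buffer="olucjasvr" (len 9), cursors c1@0 c2@0 c4@0 c3@4, authorship .........
After op 7 (move_left): buffer="olucjasvr" (len 9), cursors c1@0 c2@0 c4@0 c3@3, authorship .........
After op 8 (move_right): buffer="olucjasvr" (len 9), cursors c1@1 c2@1 c4@1 c3@4, authorship .........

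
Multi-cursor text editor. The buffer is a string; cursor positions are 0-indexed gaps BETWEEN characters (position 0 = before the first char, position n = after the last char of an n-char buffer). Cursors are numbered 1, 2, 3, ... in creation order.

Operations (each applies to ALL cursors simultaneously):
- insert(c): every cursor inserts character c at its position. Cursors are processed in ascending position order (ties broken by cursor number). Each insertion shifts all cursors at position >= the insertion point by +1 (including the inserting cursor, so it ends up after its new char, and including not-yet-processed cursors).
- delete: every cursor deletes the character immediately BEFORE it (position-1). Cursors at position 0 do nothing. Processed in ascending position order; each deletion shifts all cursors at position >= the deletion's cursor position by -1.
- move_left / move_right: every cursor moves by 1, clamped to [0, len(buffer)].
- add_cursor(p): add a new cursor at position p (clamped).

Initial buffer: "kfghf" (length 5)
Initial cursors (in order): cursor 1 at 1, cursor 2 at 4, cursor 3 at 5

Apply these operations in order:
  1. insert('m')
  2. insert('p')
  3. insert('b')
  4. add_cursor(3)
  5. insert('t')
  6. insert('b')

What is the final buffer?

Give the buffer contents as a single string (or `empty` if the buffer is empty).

Answer: kmptbbtbfghmpbtbfmpbtb

Derivation:
After op 1 (insert('m')): buffer="kmfghmfm" (len 8), cursors c1@2 c2@6 c3@8, authorship .1...2.3
After op 2 (insert('p')): buffer="kmpfghmpfmp" (len 11), cursors c1@3 c2@8 c3@11, authorship .11...22.33
After op 3 (insert('b')): buffer="kmpbfghmpbfmpb" (len 14), cursors c1@4 c2@10 c3@14, authorship .111...222.333
After op 4 (add_cursor(3)): buffer="kmpbfghmpbfmpb" (len 14), cursors c4@3 c1@4 c2@10 c3@14, authorship .111...222.333
After op 5 (insert('t')): buffer="kmptbtfghmpbtfmpbt" (len 18), cursors c4@4 c1@6 c2@13 c3@18, authorship .11411...2222.3333
After op 6 (insert('b')): buffer="kmptbbtbfghmpbtbfmpbtb" (len 22), cursors c4@5 c1@8 c2@16 c3@22, authorship .1144111...22222.33333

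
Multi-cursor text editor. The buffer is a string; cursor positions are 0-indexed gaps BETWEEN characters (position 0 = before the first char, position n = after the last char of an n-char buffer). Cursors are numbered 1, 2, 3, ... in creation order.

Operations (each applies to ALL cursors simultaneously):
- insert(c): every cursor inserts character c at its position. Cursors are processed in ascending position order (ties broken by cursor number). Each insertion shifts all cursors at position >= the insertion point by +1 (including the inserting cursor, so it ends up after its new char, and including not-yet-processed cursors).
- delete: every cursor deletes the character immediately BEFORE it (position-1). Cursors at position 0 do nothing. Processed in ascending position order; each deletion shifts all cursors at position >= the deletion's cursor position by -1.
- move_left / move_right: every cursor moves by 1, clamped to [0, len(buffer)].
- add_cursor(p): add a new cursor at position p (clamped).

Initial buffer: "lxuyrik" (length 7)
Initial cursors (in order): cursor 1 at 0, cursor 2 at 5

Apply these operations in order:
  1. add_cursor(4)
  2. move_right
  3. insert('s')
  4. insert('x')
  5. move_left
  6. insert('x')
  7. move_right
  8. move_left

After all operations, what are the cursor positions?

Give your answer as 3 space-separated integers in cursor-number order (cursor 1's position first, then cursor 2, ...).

After op 1 (add_cursor(4)): buffer="lxuyrik" (len 7), cursors c1@0 c3@4 c2@5, authorship .......
After op 2 (move_right): buffer="lxuyrik" (len 7), cursors c1@1 c3@5 c2@6, authorship .......
After op 3 (insert('s')): buffer="lsxuyrsisk" (len 10), cursors c1@2 c3@7 c2@9, authorship .1....3.2.
After op 4 (insert('x')): buffer="lsxxuyrsxisxk" (len 13), cursors c1@3 c3@9 c2@12, authorship .11....33.22.
After op 5 (move_left): buffer="lsxxuyrsxisxk" (len 13), cursors c1@2 c3@8 c2@11, authorship .11....33.22.
After op 6 (insert('x')): buffer="lsxxxuyrsxxisxxk" (len 16), cursors c1@3 c3@10 c2@14, authorship .111....333.222.
After op 7 (move_right): buffer="lsxxxuyrsxxisxxk" (len 16), cursors c1@4 c3@11 c2@15, authorship .111....333.222.
After op 8 (move_left): buffer="lsxxxuyrsxxisxxk" (len 16), cursors c1@3 c3@10 c2@14, authorship .111....333.222.

Answer: 3 14 10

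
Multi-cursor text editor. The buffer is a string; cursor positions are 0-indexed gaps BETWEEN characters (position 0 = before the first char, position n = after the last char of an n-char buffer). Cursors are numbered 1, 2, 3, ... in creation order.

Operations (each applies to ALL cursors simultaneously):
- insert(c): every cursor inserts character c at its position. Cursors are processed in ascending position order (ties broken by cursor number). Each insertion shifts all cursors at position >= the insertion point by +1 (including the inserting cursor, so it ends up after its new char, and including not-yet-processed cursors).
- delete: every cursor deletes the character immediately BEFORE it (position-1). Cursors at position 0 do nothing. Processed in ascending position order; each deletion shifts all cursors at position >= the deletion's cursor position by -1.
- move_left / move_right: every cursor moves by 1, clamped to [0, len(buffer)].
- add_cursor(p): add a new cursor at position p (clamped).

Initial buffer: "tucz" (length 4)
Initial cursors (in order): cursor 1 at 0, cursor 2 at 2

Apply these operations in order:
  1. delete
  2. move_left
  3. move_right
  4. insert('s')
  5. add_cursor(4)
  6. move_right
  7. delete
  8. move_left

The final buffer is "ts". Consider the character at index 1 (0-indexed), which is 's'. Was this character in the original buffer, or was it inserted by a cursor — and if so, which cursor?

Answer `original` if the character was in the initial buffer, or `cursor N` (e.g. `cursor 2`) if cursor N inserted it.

After op 1 (delete): buffer="tcz" (len 3), cursors c1@0 c2@1, authorship ...
After op 2 (move_left): buffer="tcz" (len 3), cursors c1@0 c2@0, authorship ...
After op 3 (move_right): buffer="tcz" (len 3), cursors c1@1 c2@1, authorship ...
After op 4 (insert('s')): buffer="tsscz" (len 5), cursors c1@3 c2@3, authorship .12..
After op 5 (add_cursor(4)): buffer="tsscz" (len 5), cursors c1@3 c2@3 c3@4, authorship .12..
After op 6 (move_right): buffer="tsscz" (len 5), cursors c1@4 c2@4 c3@5, authorship .12..
After op 7 (delete): buffer="ts" (len 2), cursors c1@2 c2@2 c3@2, authorship .1
After op 8 (move_left): buffer="ts" (len 2), cursors c1@1 c2@1 c3@1, authorship .1
Authorship (.=original, N=cursor N): . 1
Index 1: author = 1

Answer: cursor 1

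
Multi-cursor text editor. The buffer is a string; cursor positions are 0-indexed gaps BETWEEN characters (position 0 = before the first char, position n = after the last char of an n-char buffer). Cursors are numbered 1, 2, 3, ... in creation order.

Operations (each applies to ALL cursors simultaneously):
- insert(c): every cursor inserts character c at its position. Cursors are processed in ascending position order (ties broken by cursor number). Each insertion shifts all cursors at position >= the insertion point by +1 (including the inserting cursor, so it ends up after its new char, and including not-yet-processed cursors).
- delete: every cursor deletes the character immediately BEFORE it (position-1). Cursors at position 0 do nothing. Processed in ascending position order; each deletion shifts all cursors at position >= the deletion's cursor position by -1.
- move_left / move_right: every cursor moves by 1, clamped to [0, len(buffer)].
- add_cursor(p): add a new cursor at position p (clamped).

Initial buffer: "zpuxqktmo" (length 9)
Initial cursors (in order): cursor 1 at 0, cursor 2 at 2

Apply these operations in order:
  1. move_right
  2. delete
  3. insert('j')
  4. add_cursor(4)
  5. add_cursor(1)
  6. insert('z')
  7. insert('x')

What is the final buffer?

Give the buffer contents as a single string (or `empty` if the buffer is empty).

Answer: jzzxxpjzxxzxqktmo

Derivation:
After op 1 (move_right): buffer="zpuxqktmo" (len 9), cursors c1@1 c2@3, authorship .........
After op 2 (delete): buffer="pxqktmo" (len 7), cursors c1@0 c2@1, authorship .......
After op 3 (insert('j')): buffer="jpjxqktmo" (len 9), cursors c1@1 c2@3, authorship 1.2......
After op 4 (add_cursor(4)): buffer="jpjxqktmo" (len 9), cursors c1@1 c2@3 c3@4, authorship 1.2......
After op 5 (add_cursor(1)): buffer="jpjxqktmo" (len 9), cursors c1@1 c4@1 c2@3 c3@4, authorship 1.2......
After op 6 (insert('z')): buffer="jzzpjzxzqktmo" (len 13), cursors c1@3 c4@3 c2@6 c3@8, authorship 114.22.3.....
After op 7 (insert('x')): buffer="jzzxxpjzxxzxqktmo" (len 17), cursors c1@5 c4@5 c2@9 c3@12, authorship 11414.222.33.....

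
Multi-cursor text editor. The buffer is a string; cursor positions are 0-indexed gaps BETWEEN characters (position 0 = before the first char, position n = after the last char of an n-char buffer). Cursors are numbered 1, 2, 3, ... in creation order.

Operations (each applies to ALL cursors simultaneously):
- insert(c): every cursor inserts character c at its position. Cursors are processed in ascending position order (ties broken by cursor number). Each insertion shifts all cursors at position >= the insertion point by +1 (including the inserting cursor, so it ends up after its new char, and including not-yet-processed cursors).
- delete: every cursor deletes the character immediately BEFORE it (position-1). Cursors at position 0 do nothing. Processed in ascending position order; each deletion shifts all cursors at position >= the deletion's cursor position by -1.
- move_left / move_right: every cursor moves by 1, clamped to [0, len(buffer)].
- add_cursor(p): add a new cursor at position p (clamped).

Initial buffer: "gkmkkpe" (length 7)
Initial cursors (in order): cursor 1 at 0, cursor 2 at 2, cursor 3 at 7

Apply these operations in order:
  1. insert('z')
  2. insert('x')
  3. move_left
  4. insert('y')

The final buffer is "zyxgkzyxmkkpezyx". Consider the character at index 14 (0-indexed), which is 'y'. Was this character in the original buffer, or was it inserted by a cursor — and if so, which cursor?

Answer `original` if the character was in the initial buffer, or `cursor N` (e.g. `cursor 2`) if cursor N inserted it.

After op 1 (insert('z')): buffer="zgkzmkkpez" (len 10), cursors c1@1 c2@4 c3@10, authorship 1..2.....3
After op 2 (insert('x')): buffer="zxgkzxmkkpezx" (len 13), cursors c1@2 c2@6 c3@13, authorship 11..22.....33
After op 3 (move_left): buffer="zxgkzxmkkpezx" (len 13), cursors c1@1 c2@5 c3@12, authorship 11..22.....33
After op 4 (insert('y')): buffer="zyxgkzyxmkkpezyx" (len 16), cursors c1@2 c2@7 c3@15, authorship 111..222.....333
Authorship (.=original, N=cursor N): 1 1 1 . . 2 2 2 . . . . . 3 3 3
Index 14: author = 3

Answer: cursor 3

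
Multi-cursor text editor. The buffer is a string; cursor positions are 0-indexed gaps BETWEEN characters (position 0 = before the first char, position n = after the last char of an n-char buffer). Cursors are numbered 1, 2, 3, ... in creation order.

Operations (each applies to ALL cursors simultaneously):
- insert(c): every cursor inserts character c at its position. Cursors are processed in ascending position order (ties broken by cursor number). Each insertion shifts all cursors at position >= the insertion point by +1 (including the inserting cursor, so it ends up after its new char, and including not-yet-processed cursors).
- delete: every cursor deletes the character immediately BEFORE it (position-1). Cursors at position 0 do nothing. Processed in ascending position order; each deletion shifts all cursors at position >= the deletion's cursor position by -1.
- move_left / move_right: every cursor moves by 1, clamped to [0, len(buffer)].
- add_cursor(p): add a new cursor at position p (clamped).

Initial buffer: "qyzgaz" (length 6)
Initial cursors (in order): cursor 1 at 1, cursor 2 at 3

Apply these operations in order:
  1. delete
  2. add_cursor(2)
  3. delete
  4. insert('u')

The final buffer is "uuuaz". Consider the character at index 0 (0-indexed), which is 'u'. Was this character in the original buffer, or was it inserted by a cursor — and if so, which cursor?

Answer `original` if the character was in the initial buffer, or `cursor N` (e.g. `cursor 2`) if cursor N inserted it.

Answer: cursor 1

Derivation:
After op 1 (delete): buffer="ygaz" (len 4), cursors c1@0 c2@1, authorship ....
After op 2 (add_cursor(2)): buffer="ygaz" (len 4), cursors c1@0 c2@1 c3@2, authorship ....
After op 3 (delete): buffer="az" (len 2), cursors c1@0 c2@0 c3@0, authorship ..
After op 4 (insert('u')): buffer="uuuaz" (len 5), cursors c1@3 c2@3 c3@3, authorship 123..
Authorship (.=original, N=cursor N): 1 2 3 . .
Index 0: author = 1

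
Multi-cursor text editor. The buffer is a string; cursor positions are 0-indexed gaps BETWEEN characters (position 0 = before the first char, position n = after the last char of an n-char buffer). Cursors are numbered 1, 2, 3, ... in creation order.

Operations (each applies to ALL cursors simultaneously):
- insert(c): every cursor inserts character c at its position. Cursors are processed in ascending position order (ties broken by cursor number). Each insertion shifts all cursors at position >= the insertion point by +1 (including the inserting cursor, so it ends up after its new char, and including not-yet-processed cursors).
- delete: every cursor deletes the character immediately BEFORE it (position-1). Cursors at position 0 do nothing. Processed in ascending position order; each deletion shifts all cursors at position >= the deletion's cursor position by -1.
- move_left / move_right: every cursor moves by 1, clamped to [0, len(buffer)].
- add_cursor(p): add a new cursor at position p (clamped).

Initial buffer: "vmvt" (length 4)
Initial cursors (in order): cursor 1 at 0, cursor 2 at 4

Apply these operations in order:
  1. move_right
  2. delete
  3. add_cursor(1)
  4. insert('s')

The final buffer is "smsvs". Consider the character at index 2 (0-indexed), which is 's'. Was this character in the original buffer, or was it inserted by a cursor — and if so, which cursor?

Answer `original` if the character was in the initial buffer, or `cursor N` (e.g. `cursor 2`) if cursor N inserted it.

After op 1 (move_right): buffer="vmvt" (len 4), cursors c1@1 c2@4, authorship ....
After op 2 (delete): buffer="mv" (len 2), cursors c1@0 c2@2, authorship ..
After op 3 (add_cursor(1)): buffer="mv" (len 2), cursors c1@0 c3@1 c2@2, authorship ..
After op 4 (insert('s')): buffer="smsvs" (len 5), cursors c1@1 c3@3 c2@5, authorship 1.3.2
Authorship (.=original, N=cursor N): 1 . 3 . 2
Index 2: author = 3

Answer: cursor 3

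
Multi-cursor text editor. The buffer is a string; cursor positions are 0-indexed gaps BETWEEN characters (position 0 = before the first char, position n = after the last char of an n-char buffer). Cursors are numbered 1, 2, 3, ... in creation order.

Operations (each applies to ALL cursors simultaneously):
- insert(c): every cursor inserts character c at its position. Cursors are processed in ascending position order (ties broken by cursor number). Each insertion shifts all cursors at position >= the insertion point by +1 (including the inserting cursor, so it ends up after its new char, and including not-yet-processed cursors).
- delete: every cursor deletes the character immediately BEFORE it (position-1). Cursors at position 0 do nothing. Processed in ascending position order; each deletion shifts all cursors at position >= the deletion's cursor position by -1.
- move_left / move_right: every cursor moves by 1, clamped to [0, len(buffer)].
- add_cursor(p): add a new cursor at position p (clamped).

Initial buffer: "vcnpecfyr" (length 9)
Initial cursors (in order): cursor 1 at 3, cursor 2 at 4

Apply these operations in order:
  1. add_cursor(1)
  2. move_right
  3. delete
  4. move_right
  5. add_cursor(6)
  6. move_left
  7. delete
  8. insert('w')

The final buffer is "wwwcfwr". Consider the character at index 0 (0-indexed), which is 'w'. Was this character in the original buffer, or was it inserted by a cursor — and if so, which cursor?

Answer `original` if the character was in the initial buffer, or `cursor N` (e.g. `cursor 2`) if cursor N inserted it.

After op 1 (add_cursor(1)): buffer="vcnpecfyr" (len 9), cursors c3@1 c1@3 c2@4, authorship .........
After op 2 (move_right): buffer="vcnpecfyr" (len 9), cursors c3@2 c1@4 c2@5, authorship .........
After op 3 (delete): buffer="vncfyr" (len 6), cursors c3@1 c1@2 c2@2, authorship ......
After op 4 (move_right): buffer="vncfyr" (len 6), cursors c3@2 c1@3 c2@3, authorship ......
After op 5 (add_cursor(6)): buffer="vncfyr" (len 6), cursors c3@2 c1@3 c2@3 c4@6, authorship ......
After op 6 (move_left): buffer="vncfyr" (len 6), cursors c3@1 c1@2 c2@2 c4@5, authorship ......
After op 7 (delete): buffer="cfr" (len 3), cursors c1@0 c2@0 c3@0 c4@2, authorship ...
After op 8 (insert('w')): buffer="wwwcfwr" (len 7), cursors c1@3 c2@3 c3@3 c4@6, authorship 123..4.
Authorship (.=original, N=cursor N): 1 2 3 . . 4 .
Index 0: author = 1

Answer: cursor 1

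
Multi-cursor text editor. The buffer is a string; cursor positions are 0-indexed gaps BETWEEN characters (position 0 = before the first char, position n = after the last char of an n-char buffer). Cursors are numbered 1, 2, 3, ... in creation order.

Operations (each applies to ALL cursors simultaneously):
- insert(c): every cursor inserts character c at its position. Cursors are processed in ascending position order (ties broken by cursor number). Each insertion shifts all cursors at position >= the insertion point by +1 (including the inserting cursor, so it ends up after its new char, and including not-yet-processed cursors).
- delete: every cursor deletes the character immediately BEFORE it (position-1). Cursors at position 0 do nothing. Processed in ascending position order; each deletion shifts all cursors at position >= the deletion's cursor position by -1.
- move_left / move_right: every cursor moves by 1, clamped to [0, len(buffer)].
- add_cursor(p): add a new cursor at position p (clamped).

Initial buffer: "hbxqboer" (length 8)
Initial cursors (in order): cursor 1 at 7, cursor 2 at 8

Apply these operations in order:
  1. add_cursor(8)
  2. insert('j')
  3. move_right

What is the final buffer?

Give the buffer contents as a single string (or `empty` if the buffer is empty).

After op 1 (add_cursor(8)): buffer="hbxqboer" (len 8), cursors c1@7 c2@8 c3@8, authorship ........
After op 2 (insert('j')): buffer="hbxqboejrjj" (len 11), cursors c1@8 c2@11 c3@11, authorship .......1.23
After op 3 (move_right): buffer="hbxqboejrjj" (len 11), cursors c1@9 c2@11 c3@11, authorship .......1.23

Answer: hbxqboejrjj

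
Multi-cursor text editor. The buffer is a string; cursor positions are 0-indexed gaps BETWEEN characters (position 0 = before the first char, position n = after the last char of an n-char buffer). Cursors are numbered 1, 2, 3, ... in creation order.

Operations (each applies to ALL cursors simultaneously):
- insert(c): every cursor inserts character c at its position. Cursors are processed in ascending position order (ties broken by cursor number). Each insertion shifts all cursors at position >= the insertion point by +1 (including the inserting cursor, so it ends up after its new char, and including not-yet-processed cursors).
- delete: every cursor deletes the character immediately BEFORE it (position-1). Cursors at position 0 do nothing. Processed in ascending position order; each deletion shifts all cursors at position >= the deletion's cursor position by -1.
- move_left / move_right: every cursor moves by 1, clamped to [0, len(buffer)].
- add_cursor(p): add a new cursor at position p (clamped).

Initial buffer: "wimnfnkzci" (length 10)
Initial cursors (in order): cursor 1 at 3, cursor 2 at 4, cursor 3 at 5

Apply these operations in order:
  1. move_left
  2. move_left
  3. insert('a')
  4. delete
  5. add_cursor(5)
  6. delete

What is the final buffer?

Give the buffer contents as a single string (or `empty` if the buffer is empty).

Answer: nnkzci

Derivation:
After op 1 (move_left): buffer="wimnfnkzci" (len 10), cursors c1@2 c2@3 c3@4, authorship ..........
After op 2 (move_left): buffer="wimnfnkzci" (len 10), cursors c1@1 c2@2 c3@3, authorship ..........
After op 3 (insert('a')): buffer="waiamanfnkzci" (len 13), cursors c1@2 c2@4 c3@6, authorship .1.2.3.......
After op 4 (delete): buffer="wimnfnkzci" (len 10), cursors c1@1 c2@2 c3@3, authorship ..........
After op 5 (add_cursor(5)): buffer="wimnfnkzci" (len 10), cursors c1@1 c2@2 c3@3 c4@5, authorship ..........
After op 6 (delete): buffer="nnkzci" (len 6), cursors c1@0 c2@0 c3@0 c4@1, authorship ......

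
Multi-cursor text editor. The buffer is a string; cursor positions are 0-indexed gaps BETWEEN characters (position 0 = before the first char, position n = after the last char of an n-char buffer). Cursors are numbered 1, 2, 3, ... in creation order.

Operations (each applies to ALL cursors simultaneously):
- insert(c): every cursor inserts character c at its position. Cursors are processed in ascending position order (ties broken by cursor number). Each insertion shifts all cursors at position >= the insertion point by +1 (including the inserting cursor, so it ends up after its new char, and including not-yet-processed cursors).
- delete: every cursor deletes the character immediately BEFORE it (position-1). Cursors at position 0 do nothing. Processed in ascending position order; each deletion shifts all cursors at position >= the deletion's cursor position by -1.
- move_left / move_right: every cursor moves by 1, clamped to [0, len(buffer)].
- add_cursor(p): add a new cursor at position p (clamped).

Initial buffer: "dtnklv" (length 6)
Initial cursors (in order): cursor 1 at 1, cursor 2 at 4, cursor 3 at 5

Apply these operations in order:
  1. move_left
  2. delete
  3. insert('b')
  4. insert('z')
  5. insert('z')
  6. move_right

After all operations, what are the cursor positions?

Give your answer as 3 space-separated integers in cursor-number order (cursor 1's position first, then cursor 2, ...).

Answer: 4 12 12

Derivation:
After op 1 (move_left): buffer="dtnklv" (len 6), cursors c1@0 c2@3 c3@4, authorship ......
After op 2 (delete): buffer="dtlv" (len 4), cursors c1@0 c2@2 c3@2, authorship ....
After op 3 (insert('b')): buffer="bdtbblv" (len 7), cursors c1@1 c2@5 c3@5, authorship 1..23..
After op 4 (insert('z')): buffer="bzdtbbzzlv" (len 10), cursors c1@2 c2@8 c3@8, authorship 11..2323..
After op 5 (insert('z')): buffer="bzzdtbbzzzzlv" (len 13), cursors c1@3 c2@11 c3@11, authorship 111..232323..
After op 6 (move_right): buffer="bzzdtbbzzzzlv" (len 13), cursors c1@4 c2@12 c3@12, authorship 111..232323..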